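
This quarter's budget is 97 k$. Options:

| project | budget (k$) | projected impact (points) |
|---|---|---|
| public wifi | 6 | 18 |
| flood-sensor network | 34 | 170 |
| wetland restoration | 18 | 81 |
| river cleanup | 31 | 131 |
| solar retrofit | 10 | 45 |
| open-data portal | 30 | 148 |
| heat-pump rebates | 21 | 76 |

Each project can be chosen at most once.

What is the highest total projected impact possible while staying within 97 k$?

Filling by ratio: flood-sensor network + wetland restoration + solar retrofit + open-data portal for 444, with 5 k$ left unused.
Replace wetland restoration and solar retrofit with river cleanup: the trade gains 5 net, giving 449 at 95 k$.
No other feasible combination exceeds 449.

449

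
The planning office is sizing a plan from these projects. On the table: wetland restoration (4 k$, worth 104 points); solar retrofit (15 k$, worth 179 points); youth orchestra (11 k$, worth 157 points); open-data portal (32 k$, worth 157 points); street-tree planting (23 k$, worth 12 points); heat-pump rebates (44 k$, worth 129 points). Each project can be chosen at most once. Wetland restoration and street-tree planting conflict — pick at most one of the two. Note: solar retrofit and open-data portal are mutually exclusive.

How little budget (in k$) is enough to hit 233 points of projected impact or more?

Need the lightest bundle worth ≥ 233.
Taking wetland restoration + youth orchestra gives 261 (≥ 233) for 15 k$.
Below 15 k$ the best achievable stays under 233.

15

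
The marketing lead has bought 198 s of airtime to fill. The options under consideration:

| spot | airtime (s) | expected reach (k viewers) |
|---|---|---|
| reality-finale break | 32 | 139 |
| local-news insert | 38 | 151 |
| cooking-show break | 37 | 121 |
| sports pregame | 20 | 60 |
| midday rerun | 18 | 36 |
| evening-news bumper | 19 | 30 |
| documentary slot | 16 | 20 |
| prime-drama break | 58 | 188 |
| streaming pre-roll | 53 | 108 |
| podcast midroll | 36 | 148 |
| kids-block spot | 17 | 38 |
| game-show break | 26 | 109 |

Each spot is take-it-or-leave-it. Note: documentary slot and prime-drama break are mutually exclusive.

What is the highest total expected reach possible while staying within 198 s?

Taking the top-ratio spots first gives reality-finale break + local-news insert + cooking-show break + sports pregame + podcast midroll + game-show break for 728 (189 s).
The 57 s tied up in cooking-show break and sports pregame is better spent on prime-drama break — total rises to 735 (190 s).
Next best is reality-finale break + local-news insert + cooking-show break + sports pregame + podcast midroll + game-show break at 728 (189 s) — short by 7.

735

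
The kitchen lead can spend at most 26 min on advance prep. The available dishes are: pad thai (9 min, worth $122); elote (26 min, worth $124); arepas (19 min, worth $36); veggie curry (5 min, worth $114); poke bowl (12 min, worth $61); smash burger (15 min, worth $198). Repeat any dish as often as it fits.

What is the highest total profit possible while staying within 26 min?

570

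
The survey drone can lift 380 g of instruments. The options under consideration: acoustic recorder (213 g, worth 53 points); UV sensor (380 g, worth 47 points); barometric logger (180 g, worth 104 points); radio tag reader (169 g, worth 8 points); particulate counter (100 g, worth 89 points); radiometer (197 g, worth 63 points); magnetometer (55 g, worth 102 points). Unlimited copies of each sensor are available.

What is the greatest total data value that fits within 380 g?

The ratio ordering already packs tightly: 6×magnetometer, 330 g, 612.
Every other selection either busts 380 g or fails to beat 612.

612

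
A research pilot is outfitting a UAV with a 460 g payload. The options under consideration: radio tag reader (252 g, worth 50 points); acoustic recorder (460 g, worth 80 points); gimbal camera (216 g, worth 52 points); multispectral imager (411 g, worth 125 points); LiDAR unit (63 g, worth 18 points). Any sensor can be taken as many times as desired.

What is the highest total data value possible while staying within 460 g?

126

Taking the top-ratio sensors first gives multispectral imager for 125 (411 g).
Dropping multispectral imager frees 411 g; slotting in 7×LiDAR unit (441 g) lifts the total to 126 at 441 g.
The spare 19 g is too small for any remaining sensor, and no exchange beats 126.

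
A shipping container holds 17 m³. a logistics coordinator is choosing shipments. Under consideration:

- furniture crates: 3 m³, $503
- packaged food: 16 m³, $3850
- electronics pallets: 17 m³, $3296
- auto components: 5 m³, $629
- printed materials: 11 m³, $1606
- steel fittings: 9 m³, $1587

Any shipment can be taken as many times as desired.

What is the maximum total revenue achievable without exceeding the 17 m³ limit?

Packaged food uses 16 of the 17 m³ and totals 3850.
No other feasible combination exceeds 3850.

3850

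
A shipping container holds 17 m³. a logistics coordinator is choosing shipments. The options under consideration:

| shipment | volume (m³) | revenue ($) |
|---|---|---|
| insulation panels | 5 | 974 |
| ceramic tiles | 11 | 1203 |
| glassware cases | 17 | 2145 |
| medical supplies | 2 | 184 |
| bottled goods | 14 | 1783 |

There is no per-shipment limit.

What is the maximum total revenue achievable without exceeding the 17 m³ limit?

Best packing: 3×insulation panels + medical supplies — 17 m³, 3106 total.
No other feasible combination exceeds 3106.

3106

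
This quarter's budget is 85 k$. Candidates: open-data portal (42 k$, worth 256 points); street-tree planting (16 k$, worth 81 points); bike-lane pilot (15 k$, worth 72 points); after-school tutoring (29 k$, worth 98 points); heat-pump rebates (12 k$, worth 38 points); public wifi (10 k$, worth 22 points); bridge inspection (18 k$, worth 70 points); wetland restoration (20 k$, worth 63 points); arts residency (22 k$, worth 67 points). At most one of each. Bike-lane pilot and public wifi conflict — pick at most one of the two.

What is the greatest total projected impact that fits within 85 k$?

The ratio ordering already packs tightly: open-data portal + street-tree planting + bike-lane pilot + heat-pump rebates, 85 k$, 447.
An exhaustive check of the 512 subsets confirms 447.

447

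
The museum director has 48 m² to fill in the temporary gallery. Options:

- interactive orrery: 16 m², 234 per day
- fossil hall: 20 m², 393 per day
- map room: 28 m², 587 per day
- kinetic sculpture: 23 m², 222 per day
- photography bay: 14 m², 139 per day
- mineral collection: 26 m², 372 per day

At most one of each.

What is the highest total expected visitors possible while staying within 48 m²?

The ratio ordering already packs tightly: fossil hall + map room, 48 m², 980.
Next best is interactive orrery + map room at 821 (44 m²) — short by 159.

980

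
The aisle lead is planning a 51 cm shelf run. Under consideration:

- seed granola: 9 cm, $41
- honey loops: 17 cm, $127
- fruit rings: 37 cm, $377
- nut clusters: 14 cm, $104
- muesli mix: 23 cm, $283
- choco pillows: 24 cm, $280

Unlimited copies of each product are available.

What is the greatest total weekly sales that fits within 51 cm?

2×muesli mix uses 46 of the 51 cm and totals 566.
Every other selection either busts 51 cm or fails to beat 566.

566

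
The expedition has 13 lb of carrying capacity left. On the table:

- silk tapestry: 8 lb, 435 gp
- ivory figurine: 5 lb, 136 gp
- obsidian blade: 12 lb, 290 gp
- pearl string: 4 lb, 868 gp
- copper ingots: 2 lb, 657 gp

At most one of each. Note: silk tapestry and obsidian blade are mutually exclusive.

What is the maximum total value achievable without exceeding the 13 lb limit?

The ratio ordering already packs tightly: ivory figurine + pearl string + copper ingots, 11 lb, 1661.
No other feasible combination exceeds 1661.

1661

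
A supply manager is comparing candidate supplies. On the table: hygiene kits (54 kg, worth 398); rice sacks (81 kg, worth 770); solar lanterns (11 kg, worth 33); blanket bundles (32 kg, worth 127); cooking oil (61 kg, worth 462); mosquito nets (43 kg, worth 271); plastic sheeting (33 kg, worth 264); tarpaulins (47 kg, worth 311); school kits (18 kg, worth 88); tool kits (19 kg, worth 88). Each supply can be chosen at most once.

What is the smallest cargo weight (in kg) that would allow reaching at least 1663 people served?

Minimise kg subject to total people served ≥ 1663.
hygiene kits + rice sacks + solar lanterns + cooking oil: 1663 people served at 207 kg.
Below 207 kg the best achievable stays under 1663.

207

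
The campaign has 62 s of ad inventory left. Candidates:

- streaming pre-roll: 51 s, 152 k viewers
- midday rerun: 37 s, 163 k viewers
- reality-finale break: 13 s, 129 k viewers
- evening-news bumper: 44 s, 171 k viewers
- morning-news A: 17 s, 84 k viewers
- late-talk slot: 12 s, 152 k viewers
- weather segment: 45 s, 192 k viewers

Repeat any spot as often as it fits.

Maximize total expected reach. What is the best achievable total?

760

The ratio ordering already packs tightly: 5×late-talk slot, 60 s, 760.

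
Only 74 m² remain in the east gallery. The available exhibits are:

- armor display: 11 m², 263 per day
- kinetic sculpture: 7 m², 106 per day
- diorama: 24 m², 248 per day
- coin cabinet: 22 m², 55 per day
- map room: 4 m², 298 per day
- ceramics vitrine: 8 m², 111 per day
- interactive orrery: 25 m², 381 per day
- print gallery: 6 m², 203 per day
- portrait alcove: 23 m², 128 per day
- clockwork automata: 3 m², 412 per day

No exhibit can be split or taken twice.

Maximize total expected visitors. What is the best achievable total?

Taking the top-ratio exhibits first gives armor display + kinetic sculpture + map room + ceramics vitrine + interactive orrery + print gallery + clockwork automata for 1774 (64 m²).
Replace kinetic sculpture and ceramics vitrine with diorama: the trade gains 31 net, giving 1805 at 73 m².
Next best is armor display + kinetic sculpture + map room + ceramics vitrine + interactive orrery + print gallery + clockwork automata at 1774 (64 m²) — short by 31.

1805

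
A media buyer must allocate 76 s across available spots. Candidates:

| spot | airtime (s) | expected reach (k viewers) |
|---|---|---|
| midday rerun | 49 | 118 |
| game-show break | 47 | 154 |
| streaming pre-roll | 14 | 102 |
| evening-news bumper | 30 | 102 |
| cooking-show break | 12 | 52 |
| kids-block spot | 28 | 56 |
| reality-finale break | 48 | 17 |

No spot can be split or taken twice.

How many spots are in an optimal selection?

3

Optimal total is 308.
game-show break + streaming pre-roll + cooking-show break hits 308 at 73 s.
Every optimal selection uses 3 spots.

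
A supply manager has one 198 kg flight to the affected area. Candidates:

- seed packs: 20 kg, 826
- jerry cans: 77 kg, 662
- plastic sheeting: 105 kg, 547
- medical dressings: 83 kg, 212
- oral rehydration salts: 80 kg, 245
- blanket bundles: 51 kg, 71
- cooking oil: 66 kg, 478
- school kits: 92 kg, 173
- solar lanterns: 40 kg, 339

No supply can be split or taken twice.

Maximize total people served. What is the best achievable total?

1966

Density check — seed packs 41.30, jerry cans 8.60, solar lanterns 8.47 are the best per kg.
A density-first pass picks seed packs + jerry cans + blanket bundles + solar lanterns — 1898 at 188 kg.
Replace blanket bundles and solar lanterns with cooking oil: the trade gains 68 net, giving 1966 at 163 kg.
The closest alternative, seed packs + jerry cans + blanket bundles + solar lanterns, reaches only 1898.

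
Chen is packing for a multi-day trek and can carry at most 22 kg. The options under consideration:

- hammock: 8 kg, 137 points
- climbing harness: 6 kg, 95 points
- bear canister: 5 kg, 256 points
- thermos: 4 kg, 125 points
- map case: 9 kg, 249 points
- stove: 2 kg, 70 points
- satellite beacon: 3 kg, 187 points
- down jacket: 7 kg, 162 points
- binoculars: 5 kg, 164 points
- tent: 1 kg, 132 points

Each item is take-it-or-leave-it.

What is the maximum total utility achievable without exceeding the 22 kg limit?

The ratio heuristic lands on bear canister + thermos + stove + satellite beacon + binoculars + tent (934) but leaves 2 kg idle.
The 7 kg tied up in stove and binoculars is better spent on map case — total rises to 949 (22 kg).
The closest alternative, bear canister + thermos + stove + satellite beacon + binoculars + tent, reaches only 934.

949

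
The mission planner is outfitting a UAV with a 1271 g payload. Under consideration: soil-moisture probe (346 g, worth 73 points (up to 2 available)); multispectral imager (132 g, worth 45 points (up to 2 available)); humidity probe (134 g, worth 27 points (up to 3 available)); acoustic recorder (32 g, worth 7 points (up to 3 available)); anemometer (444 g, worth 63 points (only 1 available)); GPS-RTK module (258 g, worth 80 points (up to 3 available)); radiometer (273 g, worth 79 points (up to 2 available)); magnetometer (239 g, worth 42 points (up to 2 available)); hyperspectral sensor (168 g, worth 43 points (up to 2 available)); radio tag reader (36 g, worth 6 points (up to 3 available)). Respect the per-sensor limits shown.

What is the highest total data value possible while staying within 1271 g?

387

The ratio ordering already packs tightly: 2×multispectral imager + 2×acoustic recorder + 3×GPS-RTK module + hyperspectral sensor, 1270 g, 387.
No other feasible combination exceeds 387.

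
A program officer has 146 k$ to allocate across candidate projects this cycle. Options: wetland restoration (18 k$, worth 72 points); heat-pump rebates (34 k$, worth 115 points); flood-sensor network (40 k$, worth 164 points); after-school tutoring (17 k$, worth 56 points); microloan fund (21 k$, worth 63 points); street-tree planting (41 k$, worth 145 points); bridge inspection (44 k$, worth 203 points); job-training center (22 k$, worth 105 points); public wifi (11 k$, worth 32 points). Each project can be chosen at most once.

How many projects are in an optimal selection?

5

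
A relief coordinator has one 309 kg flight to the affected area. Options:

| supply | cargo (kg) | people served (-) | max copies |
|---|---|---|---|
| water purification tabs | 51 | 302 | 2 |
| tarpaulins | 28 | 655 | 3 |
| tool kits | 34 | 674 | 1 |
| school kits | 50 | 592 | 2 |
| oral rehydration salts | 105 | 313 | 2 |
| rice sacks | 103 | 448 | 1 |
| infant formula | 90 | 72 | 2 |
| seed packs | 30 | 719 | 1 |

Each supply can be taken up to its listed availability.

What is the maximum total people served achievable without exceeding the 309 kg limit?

4844

Ranking by ratio (people served/kg): seed packs 23.97, tarpaulins 23.39, tool kits 19.82.
Taking water purification tabs + 3×tarpaulins + tool kits + 2×school kits + seed packs: 299 kg used, 4844 in people served.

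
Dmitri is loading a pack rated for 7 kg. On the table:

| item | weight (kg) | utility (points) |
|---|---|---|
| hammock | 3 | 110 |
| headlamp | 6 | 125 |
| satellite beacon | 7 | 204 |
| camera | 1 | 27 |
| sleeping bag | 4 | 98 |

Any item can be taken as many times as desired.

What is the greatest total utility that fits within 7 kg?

2×hammock + camera uses 7 of the 7 kg and totals 247.

247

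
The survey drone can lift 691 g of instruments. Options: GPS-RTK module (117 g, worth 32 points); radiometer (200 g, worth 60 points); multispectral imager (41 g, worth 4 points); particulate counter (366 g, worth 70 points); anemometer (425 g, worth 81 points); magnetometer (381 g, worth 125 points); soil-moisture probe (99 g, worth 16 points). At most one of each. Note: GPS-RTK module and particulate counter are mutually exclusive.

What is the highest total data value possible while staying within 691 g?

Density check — magnetometer 0.33, radiometer 0.30, GPS-RTK module 0.27 are the best per g.
Taking radiometer + magnetometer + soil-moisture probe: 680 g used, 201 in data value.
No other feasible combination exceeds 201.

201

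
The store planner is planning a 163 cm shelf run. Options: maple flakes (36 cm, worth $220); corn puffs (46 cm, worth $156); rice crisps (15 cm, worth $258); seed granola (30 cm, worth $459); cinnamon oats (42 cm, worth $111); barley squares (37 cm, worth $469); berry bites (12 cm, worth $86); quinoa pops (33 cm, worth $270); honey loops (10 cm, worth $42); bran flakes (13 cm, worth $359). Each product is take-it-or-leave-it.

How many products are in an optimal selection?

7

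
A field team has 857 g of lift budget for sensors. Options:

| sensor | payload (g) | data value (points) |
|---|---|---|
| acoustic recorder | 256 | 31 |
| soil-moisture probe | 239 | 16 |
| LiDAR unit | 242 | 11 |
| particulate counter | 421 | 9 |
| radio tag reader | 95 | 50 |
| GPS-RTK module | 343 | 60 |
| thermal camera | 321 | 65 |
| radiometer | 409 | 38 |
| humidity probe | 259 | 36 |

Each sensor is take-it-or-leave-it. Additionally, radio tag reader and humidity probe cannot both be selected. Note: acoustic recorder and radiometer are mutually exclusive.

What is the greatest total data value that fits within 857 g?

175

The ratio ordering already packs tightly: radio tag reader + GPS-RTK module + thermal camera, 759 g, 175.
Runner-up radio tag reader + thermal camera + radiometer tops out at 153.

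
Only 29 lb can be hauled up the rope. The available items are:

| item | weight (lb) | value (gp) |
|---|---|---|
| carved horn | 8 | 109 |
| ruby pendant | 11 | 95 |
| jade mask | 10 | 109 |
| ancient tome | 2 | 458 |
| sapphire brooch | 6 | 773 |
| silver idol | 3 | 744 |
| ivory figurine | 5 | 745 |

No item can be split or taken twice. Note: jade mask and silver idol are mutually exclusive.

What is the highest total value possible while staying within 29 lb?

2829

The ratio ordering already packs tightly: carved horn + ancient tome + sapphire brooch + silver idol + ivory figurine, 24 lb, 2829.
The closest alternative, ruby pendant + ancient tome + sapphire brooch + silver idol + ivory figurine, reaches only 2815.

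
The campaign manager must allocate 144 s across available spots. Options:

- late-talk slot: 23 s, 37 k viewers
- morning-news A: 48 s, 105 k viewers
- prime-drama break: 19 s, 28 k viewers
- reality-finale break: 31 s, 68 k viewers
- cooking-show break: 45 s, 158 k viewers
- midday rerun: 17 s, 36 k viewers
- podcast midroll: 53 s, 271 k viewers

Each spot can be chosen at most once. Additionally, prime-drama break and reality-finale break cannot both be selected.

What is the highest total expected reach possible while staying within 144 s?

502

Ranking by ratio (expected reach/s): podcast midroll 5.11, cooking-show break 3.51, reality-finale break 2.19, morning-news A 2.19.
Greedy by ratio would take reality-finale break + cooking-show break + podcast midroll: 129 s used, total 497.
Dropping reality-finale break frees 31 s; slotting in late-talk slot + midday rerun (40 s) lifts the total to 502 at 138 s.
Nothing else feasible within 144 s beats 502.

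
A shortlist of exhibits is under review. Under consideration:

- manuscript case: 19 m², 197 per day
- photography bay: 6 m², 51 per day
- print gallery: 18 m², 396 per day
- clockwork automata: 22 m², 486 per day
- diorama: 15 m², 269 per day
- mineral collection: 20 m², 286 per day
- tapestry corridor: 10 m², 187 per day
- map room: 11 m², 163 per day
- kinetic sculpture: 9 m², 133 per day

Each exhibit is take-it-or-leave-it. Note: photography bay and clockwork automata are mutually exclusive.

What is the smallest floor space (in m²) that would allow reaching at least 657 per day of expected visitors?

32

Need the lightest bundle worth ≥ 657.
clockwork automata + tapestry corridor reaches 673 using 32 m².
No combination under 32 m² hits 657.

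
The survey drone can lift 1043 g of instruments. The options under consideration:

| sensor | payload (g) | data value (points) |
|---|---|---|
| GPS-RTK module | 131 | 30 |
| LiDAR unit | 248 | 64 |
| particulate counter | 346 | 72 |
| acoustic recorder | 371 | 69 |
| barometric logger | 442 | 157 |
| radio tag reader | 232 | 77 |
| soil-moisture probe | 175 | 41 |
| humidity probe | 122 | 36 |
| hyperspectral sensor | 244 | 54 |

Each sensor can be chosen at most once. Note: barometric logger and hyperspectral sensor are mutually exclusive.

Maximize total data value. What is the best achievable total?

Best packing: barometric logger + radio tag reader + soil-moisture probe + humidity probe — 971 g, 311 total.
That's the maximum — no feasible swap from here does better than 311.

311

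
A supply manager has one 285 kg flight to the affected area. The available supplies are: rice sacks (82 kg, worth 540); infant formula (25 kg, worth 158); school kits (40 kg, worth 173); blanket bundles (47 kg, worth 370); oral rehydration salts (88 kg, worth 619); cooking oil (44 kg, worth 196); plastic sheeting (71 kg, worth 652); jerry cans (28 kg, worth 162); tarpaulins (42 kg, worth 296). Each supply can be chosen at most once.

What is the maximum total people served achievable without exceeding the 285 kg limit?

The ratio heuristic lands on infant formula + blanket bundles + oral rehydration salts + plastic sheeting + tarpaulins (2095) but leaves 12 kg idle.
Dropping infant formula and blanket bundles frees 72 kg; slotting in rice sacks (82 kg) lifts the total to 2107 at 283 kg.
Next best is blanket bundles + oral rehydration salts + plastic sheeting + jerry cans + tarpaulins at 2099 (276 kg) — short by 8.

2107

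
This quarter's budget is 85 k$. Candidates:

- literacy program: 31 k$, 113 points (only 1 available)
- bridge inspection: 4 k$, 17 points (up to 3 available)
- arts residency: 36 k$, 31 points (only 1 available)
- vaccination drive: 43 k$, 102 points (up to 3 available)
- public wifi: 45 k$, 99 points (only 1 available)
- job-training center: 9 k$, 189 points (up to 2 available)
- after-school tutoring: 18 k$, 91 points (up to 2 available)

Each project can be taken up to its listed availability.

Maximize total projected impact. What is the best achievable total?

673

Filling by ratio: 3×bridge inspection + 2×job-training center + 2×after-school tutoring for 611, with 19 k$ left unused.
The 12 k$ tied up in 3×bridge inspection is better spent on literacy program — total rises to 673 (85 k$).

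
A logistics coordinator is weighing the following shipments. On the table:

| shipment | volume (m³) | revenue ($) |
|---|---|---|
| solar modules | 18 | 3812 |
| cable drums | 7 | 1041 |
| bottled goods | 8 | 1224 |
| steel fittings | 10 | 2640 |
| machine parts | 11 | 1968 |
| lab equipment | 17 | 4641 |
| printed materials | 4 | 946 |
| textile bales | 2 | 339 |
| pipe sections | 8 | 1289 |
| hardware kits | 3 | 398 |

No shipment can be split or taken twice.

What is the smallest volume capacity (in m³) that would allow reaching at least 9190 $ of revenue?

38

Look for the lowest-volume combination reaching 9190.
steel fittings + machine parts + lab equipment: 9249 revenue at 38 m³.
Any bundle with less than 38 m³ falls short of 9190.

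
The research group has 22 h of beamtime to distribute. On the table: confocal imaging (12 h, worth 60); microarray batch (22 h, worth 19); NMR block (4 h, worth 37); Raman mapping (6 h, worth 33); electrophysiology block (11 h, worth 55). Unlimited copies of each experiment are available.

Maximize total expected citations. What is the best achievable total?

185

5×NMR block uses 20 of the 22 h and totals 185.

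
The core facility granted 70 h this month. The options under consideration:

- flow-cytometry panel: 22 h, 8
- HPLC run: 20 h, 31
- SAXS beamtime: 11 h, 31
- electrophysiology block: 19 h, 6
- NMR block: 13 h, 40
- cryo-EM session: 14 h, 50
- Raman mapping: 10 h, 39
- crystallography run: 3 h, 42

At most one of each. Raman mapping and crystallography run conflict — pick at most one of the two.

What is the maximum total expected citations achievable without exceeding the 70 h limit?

194

Taking HPLC run + SAXS beamtime + NMR block + cryo-EM session + crystallography run: 61 h used, 194 in expected citations.
Next best is HPLC run + SAXS beamtime + NMR block + cryo-EM session + Raman mapping at 191 (68 h) — short by 3.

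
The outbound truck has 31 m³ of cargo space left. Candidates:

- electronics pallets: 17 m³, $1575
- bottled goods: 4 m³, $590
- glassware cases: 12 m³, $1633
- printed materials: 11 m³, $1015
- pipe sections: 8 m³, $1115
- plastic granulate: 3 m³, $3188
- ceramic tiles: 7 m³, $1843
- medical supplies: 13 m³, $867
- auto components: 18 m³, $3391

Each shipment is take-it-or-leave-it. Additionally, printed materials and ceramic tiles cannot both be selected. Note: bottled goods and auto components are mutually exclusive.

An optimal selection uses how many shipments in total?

Best achievable revenue is 8422.
One optimal bundle: plastic granulate + ceramic tiles + auto components (28 m³).
Every optimal selection uses 3 shipments.

3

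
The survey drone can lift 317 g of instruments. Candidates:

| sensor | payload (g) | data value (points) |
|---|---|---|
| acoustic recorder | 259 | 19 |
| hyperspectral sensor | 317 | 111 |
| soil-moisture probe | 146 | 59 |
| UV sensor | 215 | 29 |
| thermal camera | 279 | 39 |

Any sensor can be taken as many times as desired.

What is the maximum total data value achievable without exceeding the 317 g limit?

2×soil-moisture probe uses 292 of the 317 g and totals 118.
Every other selection either busts 317 g or fails to beat 118.

118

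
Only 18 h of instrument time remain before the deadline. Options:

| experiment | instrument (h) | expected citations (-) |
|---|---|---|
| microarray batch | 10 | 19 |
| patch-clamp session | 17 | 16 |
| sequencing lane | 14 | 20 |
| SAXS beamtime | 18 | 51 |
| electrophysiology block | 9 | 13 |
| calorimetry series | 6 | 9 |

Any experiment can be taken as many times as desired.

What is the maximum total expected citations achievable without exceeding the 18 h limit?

51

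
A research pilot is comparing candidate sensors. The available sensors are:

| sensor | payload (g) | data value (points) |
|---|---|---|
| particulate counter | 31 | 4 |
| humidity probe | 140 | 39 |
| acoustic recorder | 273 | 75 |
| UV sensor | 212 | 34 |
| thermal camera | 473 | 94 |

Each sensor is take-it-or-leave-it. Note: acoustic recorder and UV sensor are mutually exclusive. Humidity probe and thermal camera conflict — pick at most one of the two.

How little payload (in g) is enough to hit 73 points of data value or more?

273

Look for the lowest-payload combination reaching 73.
Taking acoustic recorder gives 75 (≥ 73) for 273 g.
Below 273 g the best achievable stays under 73.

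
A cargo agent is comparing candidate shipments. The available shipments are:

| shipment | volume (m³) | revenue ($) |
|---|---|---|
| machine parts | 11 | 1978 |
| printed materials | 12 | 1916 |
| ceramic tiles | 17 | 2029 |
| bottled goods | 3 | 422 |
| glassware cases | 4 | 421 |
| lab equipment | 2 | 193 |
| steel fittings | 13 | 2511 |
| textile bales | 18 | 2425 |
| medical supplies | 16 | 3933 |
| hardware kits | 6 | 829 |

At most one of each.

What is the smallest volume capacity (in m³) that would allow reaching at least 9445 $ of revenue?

Need the lightest bundle worth ≥ 9445.
machine parts + bottled goods + glassware cases + lab equipment + steel fittings + medical supplies reaches 9458 using 49 m³.
Any bundle with less than 49 m³ falls short of 9445.

49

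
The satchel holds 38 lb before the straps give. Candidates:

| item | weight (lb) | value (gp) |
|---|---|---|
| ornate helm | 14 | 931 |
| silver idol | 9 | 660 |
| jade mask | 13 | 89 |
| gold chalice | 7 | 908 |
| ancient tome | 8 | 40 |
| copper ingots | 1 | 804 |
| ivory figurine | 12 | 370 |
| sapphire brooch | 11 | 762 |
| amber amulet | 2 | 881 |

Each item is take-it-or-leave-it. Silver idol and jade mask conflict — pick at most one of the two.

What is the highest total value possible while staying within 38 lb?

4286

Density check — copper ingots 804.00, amber amulet 440.50, gold chalice 129.71, silver idol 73.33 are the best per lb.
Taking the top-ratio items first gives silver idol + gold chalice + ancient tome + copper ingots + sapphire brooch + amber amulet for 4055 (38 lb).
The 17 lb tied up in silver idol and ancient tome is better spent on ornate helm — total rises to 4286 (35 lb).
The closest alternative, ornate helm + silver idol + gold chalice + copper ingots + amber amulet, reaches only 4184.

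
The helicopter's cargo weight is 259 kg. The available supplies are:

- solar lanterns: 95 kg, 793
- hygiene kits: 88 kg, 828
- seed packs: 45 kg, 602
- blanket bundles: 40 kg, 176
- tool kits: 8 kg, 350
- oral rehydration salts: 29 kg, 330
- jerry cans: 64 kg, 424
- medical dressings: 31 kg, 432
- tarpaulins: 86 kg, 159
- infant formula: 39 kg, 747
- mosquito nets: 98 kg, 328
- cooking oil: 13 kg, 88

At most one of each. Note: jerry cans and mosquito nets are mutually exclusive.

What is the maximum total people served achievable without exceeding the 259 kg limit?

3377

By people served per kg: tool kits 43.75, infant formula 19.15, medical dressings 13.94, seed packs 13.38 lead.
Best packing: hygiene kits + seed packs + tool kits + oral rehydration salts + medical dressings + infant formula + cooking oil — 253 kg, 3377 total.
Runner-up hygiene kits + seed packs + tool kits + oral rehydration salts + medical dressings + infant formula tops out at 3289.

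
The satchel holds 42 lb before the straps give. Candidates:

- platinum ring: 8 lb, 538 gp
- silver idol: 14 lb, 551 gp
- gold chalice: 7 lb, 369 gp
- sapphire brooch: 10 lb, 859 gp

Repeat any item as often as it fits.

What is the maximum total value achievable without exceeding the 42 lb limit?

3436

By value per lb: sapphire brooch 85.90, platinum ring 67.25, gold chalice 52.71 lead.
Best packing: 4×sapphire brooch — 40 lb, 3436 total.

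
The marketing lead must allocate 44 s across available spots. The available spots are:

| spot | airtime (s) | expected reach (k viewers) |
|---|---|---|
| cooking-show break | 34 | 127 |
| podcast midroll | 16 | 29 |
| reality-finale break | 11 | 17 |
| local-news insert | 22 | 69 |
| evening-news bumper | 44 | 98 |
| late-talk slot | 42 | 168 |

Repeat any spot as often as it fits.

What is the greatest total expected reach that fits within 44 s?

168

Late-talk slot uses 42 of the 44 s and totals 168.
No other feasible combination exceeds 168.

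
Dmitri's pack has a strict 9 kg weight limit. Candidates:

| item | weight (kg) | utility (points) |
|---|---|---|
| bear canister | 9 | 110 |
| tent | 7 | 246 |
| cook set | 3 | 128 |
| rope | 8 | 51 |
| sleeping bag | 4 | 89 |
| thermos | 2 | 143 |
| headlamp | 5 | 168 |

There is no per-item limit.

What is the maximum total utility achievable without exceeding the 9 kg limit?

572

Best packing: 4×thermos — 8 kg, 572 total.
The spare 1 kg is too small for any remaining item, and no exchange beats 572.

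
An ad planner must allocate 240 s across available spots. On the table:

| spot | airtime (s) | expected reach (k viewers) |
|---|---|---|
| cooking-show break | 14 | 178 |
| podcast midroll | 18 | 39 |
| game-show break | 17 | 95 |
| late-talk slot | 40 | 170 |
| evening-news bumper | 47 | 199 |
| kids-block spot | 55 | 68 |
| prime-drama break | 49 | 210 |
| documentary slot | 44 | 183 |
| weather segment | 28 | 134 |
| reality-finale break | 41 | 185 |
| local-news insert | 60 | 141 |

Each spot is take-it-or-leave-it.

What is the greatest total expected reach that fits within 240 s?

1184

Greedy by ratio would take cooking-show break + game-show break + late-talk slot + evening-news bumper + prime-drama break + weather segment + reality-finale break: 236 s used, total 1171.
The 40 s tied up in late-talk slot is better spent on documentary slot — total rises to 1184 (240 s).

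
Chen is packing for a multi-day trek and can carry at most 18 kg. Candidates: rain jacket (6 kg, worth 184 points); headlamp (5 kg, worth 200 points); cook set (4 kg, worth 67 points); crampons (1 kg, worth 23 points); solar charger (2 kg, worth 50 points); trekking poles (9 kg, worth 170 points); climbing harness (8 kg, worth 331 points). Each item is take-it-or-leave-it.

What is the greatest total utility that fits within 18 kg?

Ranking by ratio (utility/kg): climbing harness 41.38, headlamp 40.00, rain jacket 30.67, solar charger 25.00.
Filling by ratio: headlamp + crampons + solar charger + climbing harness for 604, with 2 kg left unused.
Replace solar charger with cook set: the trade gains 17 net, giving 621 at 18 kg.
The closest alternative, headlamp + crampons + solar charger + climbing harness, reaches only 604.

621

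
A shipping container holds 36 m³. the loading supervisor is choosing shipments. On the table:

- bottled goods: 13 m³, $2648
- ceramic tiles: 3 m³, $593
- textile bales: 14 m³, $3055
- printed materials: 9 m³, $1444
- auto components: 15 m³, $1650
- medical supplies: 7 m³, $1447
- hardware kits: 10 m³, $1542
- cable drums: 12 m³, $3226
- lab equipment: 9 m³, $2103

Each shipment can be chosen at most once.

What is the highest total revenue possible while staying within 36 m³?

8384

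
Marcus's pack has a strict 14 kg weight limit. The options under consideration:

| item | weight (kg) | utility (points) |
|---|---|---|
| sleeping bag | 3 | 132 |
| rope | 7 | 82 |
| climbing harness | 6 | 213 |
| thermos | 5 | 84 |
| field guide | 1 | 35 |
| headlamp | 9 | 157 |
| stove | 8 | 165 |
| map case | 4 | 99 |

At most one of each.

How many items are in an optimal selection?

4

Optimal total is 479.
For example sleeping bag + climbing harness + field guide + map case achieves it, using 14 kg.
All optima have 4 items.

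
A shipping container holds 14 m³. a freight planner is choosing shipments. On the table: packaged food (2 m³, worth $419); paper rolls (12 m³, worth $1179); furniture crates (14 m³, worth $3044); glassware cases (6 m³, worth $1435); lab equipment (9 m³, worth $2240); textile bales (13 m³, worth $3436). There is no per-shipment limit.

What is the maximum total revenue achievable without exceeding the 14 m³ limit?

By revenue per m³: textile bales 264.31, lab equipment 248.89, glassware cases 239.17 lead.
Taking textile bales: 13 m³ used, 3436 in revenue.
Nothing else within 14 m³ beats 3436.

3436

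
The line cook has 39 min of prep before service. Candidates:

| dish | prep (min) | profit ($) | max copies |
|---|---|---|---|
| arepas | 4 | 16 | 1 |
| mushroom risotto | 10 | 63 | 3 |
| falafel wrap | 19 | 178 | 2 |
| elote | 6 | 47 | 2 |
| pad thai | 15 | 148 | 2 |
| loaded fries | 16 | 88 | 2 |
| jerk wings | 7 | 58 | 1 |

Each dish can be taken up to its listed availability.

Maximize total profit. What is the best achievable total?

356

By profit per min: pad thai 9.87, falafel wrap 9.37, jerk wings 8.29, elote 7.83 lead.
A density-first pass picks 2×pad thai + jerk wings — 354 at 37 min.
Dropping 2×pad thai and jerk wings frees 37 min; slotting in 2×falafel wrap (38 min) lifts the total to 356 at 38 min.
Every other selection either busts 39 min or exceeds an availability limit or fails to beat 356.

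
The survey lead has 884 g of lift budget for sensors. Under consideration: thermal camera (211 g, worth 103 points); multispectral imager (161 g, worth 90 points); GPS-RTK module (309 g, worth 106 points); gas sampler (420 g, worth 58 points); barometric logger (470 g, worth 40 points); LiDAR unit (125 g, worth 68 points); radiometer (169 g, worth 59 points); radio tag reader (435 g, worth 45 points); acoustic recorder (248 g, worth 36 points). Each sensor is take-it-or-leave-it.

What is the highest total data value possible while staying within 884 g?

367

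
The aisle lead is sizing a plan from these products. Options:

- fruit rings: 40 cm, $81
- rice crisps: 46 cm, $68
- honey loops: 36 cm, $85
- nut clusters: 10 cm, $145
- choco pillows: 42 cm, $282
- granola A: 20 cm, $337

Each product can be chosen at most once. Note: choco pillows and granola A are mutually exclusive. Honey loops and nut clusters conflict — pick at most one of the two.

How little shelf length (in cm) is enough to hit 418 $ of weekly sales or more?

30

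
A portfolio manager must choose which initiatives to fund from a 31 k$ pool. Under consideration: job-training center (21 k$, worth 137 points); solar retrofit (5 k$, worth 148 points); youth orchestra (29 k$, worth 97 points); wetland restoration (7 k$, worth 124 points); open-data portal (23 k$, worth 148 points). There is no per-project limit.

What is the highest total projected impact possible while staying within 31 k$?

888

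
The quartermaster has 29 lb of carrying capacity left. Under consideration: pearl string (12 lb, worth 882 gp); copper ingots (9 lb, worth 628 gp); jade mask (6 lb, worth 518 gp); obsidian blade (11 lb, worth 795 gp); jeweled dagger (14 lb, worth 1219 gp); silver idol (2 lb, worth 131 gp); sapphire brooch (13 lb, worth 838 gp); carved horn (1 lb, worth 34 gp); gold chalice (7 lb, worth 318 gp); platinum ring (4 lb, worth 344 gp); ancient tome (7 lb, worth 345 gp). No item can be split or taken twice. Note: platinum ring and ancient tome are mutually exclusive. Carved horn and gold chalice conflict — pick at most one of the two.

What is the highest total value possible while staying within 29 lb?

Filling by ratio: jade mask + jeweled dagger + silver idol + carved horn + platinum ring for 2246, with 2 lb left unused.
Dropping silver idol and carved horn and platinum ring frees 7 lb; slotting in copper ingots (9 lb) lifts the total to 2365 at 29 lb.
That's the maximum — no feasible swap from here does better than 2365.

2365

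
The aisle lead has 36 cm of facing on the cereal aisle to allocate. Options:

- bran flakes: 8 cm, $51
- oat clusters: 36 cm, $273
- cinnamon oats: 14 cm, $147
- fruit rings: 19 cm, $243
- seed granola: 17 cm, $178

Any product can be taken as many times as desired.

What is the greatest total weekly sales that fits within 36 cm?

Greedy by ratio would take cinnamon oats + fruit rings: 33 cm used, total 390.
Dropping cinnamon oats frees 14 cm; slotting in seed granola (17 cm) lifts the total to 421 at 36 cm.

421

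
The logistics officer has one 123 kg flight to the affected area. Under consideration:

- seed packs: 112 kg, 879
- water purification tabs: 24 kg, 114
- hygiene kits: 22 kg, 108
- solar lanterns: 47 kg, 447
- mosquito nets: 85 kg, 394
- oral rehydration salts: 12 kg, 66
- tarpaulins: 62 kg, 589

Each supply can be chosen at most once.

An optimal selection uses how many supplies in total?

The maximum people served within 123 kg is 1102.
For example solar lanterns + oral rehydration salts + tarpaulins achieves it, using 121 kg.
Every optimal selection uses 3 supplies.

3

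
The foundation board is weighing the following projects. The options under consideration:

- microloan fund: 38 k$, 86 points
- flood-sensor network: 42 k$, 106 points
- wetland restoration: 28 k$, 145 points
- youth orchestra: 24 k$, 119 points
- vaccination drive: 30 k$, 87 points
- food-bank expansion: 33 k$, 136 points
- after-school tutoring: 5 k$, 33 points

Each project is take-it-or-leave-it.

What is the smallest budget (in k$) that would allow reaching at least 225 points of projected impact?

52

Need the lightest bundle worth ≥ 225.
Taking wetland restoration + youth orchestra gives 264 (≥ 225) for 52 k$.
Any bundle with less than 52 k$ falls short of 225.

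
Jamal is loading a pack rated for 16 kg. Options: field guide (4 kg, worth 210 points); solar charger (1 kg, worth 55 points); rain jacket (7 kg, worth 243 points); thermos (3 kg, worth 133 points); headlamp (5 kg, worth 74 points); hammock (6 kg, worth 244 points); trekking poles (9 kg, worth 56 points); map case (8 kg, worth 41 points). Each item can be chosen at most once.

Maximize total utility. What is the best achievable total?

642

Taking field guide + solar charger + thermos + hammock: 14 kg used, 642 in utility.
The closest alternative, field guide + solar charger + rain jacket + thermos, reaches only 641.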